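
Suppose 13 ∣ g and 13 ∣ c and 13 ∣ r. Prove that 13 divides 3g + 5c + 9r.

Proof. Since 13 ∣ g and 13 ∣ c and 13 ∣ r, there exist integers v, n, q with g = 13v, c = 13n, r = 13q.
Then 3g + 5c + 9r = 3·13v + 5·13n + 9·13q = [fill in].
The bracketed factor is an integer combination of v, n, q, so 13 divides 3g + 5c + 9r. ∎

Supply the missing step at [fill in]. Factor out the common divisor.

13(5n + 9q + 3v)

Each term has a factor of 13: 3·13v + 5·13n + 9·13q = 13·(5n + 9q + 3v).
Since 5n + 9q + 3v is an integer, 13 ∣ (3g + 5c + 9r).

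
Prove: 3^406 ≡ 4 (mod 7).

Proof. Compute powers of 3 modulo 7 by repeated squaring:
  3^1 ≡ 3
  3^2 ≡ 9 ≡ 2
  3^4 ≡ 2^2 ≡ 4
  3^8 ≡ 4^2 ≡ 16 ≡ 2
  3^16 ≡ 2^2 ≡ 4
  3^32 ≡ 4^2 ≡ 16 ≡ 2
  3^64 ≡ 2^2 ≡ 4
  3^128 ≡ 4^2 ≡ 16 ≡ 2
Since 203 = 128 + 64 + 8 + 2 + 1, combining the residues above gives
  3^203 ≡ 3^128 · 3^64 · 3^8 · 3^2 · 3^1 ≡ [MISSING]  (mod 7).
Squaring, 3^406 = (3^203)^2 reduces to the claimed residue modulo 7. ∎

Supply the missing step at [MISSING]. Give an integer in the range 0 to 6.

5

3^128 · 3^64 · 3^8 · 3^2 · 3^1 ≡ 2 · 4 · 2 · 2 · 3 = 96.
96 mod 7 = 5, so 3^203 ≡ 5 (mod 7).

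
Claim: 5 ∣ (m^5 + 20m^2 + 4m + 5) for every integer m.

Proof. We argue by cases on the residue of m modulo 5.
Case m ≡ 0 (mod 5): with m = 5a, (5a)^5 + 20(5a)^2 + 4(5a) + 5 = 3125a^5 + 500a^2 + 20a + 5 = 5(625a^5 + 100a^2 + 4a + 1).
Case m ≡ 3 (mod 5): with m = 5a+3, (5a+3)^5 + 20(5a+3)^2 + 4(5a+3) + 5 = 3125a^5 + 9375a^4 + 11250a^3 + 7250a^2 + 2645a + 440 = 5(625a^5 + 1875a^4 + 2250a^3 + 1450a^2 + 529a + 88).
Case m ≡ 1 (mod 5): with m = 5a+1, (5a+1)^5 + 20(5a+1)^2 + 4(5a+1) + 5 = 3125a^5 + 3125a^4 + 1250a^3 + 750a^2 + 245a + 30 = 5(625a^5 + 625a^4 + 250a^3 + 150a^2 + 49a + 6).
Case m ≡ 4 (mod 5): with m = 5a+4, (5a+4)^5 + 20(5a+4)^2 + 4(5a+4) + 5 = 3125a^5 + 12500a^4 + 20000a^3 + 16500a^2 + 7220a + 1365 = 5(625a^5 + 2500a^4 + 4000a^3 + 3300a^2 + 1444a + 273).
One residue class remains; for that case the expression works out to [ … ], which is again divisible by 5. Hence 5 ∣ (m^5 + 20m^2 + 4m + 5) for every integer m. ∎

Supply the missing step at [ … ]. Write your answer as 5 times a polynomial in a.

5(625a^5 + 1250a^4 + 1000a^3 + 500a^2 + 164a + 25)

Only m ≡ 2 (mod 5) is unaccounted for. Put m = 5a+2:
(5a+2)^5 + 20(5a+2)^2 + 4(5a+2) + 5 expands to 3125a^5 + 6250a^4 + 5000a^3 + 2500a^2 + 820a + 125,
and factoring out 5 leaves 5(625a^5 + 1250a^4 + 1000a^3 + 500a^2 + 164a + 25).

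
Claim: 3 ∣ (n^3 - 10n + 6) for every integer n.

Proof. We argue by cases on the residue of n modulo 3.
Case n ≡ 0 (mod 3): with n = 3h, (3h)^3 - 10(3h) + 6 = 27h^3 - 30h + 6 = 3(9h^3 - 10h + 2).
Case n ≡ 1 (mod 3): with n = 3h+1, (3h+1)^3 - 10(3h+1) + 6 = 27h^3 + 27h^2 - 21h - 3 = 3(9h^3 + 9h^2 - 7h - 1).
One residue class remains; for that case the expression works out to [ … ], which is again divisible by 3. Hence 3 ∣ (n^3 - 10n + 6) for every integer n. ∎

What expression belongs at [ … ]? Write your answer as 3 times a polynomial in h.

3(9h^3 + 18h^2 + 2h - 2)

The residues treated are {0, 1}, so the missing case is n ≡ 2 (mod 3); write n = 3h+2.
Then (3h+2)^3 - 10(3h+2) + 6 = 27h^3 + 54h^2 + 6h - 6 = 3(9h^3 + 18h^2 + 2h - 2).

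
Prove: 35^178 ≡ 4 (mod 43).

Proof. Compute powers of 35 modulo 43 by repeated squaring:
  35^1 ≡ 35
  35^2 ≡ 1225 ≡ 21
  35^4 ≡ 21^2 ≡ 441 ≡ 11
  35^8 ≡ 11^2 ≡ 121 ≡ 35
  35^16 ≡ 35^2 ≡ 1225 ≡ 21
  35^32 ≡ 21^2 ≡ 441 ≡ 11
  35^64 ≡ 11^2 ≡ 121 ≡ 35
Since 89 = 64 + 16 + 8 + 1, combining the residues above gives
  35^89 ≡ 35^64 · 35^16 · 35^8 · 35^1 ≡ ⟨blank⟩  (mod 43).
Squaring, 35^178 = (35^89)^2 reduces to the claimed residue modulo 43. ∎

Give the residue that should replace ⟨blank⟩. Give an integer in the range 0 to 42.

41

Multiply the listed residues: 35 · 21 · 35 · 35 = 735 → 25725 → 900375.
Reducing modulo 43: 900375 = 20938·43 + 41, so 35^89 ≡ 41.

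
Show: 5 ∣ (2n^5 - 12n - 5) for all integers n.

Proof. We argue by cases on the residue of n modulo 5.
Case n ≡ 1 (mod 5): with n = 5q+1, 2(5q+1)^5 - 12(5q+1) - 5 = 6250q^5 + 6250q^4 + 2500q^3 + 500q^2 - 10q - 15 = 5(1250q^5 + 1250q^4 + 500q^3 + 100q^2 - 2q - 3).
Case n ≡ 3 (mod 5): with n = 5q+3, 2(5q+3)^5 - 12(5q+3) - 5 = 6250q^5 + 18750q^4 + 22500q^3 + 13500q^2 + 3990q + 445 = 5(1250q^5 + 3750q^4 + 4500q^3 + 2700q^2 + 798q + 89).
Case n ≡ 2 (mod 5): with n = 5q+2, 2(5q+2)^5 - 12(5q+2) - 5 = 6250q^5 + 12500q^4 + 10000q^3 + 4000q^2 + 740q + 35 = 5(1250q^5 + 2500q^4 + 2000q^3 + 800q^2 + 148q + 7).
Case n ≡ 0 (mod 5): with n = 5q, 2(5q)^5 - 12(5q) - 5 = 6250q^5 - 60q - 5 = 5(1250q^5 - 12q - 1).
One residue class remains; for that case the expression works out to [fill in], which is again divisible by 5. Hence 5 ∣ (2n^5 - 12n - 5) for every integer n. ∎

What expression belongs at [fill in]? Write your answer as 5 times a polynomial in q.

Only n ≡ 4 (mod 5) is unaccounted for. Put n = 5q+4:
2(5q+4)^5 - 12(5q+4) - 5 expands to 6250q^5 + 25000q^4 + 40000q^3 + 32000q^2 + 12740q + 1995,
and factoring out 5 leaves 5(1250q^5 + 5000q^4 + 8000q^3 + 6400q^2 + 2548q + 399).

5(1250q^5 + 5000q^4 + 8000q^3 + 6400q^2 + 2548q + 399)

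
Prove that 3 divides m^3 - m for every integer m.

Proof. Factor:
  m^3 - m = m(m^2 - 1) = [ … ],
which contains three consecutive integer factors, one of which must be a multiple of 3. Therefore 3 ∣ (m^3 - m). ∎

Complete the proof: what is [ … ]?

m(m^2 - 1) = m(m - 1)(m + 1) = (m - 1)m(m + 1).
These three factors are consecutive integers, so their product is divisible by 3.

(m - 1)m(m + 1)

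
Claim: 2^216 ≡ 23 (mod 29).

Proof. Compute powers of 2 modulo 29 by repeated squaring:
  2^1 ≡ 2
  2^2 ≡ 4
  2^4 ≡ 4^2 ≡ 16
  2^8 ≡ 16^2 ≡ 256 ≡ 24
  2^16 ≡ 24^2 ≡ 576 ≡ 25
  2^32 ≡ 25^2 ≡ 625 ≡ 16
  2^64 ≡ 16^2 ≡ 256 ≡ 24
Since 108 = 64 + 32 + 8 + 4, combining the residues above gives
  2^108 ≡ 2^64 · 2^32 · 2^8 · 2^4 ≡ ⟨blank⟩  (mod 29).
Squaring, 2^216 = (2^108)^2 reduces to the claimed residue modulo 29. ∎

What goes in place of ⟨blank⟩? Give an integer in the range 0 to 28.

2^64 · 2^32 · 2^8 · 2^4 ≡ 24 · 16 · 24 · 16 = 147456.
147456 mod 29 = 20, so 2^108 ≡ 20 (mod 29).

20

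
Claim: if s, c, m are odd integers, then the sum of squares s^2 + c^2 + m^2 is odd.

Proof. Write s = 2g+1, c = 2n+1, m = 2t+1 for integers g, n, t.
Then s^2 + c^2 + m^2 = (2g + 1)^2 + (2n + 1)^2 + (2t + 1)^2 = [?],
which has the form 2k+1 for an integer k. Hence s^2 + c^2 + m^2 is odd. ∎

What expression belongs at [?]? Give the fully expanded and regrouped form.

Expanding: (2g + 1)^2 + (2n + 1)^2 + (2t + 1)^2 = 4g^2 + 4g + 4n^2 + 4n + 4t^2 + 4t + 3.
Every term except the constant is even, so this is 2(2g^2 + 2g + 2n^2 + 2n + 2t^2 + 2t + 1) + 1,
and 2g^2 + 2g + 2n^2 + 2n + 2t^2 + 2t + 1 ∈ ℤ gives the required form.

2(2g^2 + 2g + 2n^2 + 2n + 2t^2 + 2t + 1) + 1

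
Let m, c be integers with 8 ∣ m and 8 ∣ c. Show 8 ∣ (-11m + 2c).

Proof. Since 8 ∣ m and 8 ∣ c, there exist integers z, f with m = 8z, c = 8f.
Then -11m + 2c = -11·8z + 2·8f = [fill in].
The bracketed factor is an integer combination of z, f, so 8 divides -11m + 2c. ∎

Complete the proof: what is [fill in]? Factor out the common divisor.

Each term has a factor of 8: -11·8z + 2·8f = 8·(2f - 11z).
Since 2f - 11z is an integer, 8 ∣ (-11m + 2c).

8(2f - 11z)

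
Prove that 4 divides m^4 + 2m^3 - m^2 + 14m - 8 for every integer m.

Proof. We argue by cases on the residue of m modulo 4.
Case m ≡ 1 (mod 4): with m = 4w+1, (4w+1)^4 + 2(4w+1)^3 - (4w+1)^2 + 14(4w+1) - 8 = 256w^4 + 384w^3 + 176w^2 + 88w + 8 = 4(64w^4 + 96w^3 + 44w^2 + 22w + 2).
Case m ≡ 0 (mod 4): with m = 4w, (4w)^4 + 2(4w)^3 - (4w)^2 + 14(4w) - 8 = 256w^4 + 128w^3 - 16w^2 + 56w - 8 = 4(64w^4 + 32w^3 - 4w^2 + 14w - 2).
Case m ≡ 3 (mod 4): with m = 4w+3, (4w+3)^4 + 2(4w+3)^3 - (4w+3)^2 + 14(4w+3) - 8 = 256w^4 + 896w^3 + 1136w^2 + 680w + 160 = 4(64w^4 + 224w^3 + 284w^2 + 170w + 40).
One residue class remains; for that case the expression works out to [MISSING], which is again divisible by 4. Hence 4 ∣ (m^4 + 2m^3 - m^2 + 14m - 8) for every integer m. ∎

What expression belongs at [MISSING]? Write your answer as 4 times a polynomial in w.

The residues treated are {1, 0, 3}, so the missing case is m ≡ 2 (mod 4); write m = 4w+2.
Then (4w+2)^4 + 2(4w+2)^3 - (4w+2)^2 + 14(4w+2) - 8 = 256w^4 + 640w^3 + 560w^2 + 264w + 48 = 4(64w^4 + 160w^3 + 140w^2 + 66w + 12).

4(64w^4 + 160w^3 + 140w^2 + 66w + 12)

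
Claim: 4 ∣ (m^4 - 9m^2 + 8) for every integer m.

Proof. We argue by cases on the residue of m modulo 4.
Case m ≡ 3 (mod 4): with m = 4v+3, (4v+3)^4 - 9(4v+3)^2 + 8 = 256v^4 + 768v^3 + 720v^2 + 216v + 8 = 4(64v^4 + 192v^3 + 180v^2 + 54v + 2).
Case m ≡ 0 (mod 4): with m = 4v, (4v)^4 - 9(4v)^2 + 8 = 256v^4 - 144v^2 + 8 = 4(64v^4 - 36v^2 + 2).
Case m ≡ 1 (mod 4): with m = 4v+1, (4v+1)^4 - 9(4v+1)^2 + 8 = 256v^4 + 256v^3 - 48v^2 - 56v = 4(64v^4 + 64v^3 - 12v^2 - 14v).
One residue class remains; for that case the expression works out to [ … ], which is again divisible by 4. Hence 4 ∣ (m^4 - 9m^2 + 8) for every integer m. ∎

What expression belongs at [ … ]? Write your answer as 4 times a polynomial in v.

Only m ≡ 2 (mod 4) is unaccounted for. Put m = 4v+2:
(4v+2)^4 - 9(4v+2)^2 + 8 expands to 256v^4 + 512v^3 + 240v^2 - 16v - 12,
and factoring out 4 leaves 4(64v^4 + 128v^3 + 60v^2 - 4v - 3).

4(64v^4 + 128v^3 + 60v^2 - 4v - 3)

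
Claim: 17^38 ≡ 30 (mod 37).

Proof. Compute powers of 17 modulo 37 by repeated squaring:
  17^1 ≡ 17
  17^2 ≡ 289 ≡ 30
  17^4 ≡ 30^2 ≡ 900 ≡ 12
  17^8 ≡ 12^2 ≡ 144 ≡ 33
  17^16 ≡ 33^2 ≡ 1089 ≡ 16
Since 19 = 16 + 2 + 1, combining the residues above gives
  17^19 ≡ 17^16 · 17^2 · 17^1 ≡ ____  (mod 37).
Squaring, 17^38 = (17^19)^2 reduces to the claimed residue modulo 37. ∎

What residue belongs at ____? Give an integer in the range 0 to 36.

Multiply the listed residues: 16 · 30 · 17 = 480 → 8160.
Reducing modulo 37: 8160 = 220·37 + 20, so 17^19 ≡ 20.

20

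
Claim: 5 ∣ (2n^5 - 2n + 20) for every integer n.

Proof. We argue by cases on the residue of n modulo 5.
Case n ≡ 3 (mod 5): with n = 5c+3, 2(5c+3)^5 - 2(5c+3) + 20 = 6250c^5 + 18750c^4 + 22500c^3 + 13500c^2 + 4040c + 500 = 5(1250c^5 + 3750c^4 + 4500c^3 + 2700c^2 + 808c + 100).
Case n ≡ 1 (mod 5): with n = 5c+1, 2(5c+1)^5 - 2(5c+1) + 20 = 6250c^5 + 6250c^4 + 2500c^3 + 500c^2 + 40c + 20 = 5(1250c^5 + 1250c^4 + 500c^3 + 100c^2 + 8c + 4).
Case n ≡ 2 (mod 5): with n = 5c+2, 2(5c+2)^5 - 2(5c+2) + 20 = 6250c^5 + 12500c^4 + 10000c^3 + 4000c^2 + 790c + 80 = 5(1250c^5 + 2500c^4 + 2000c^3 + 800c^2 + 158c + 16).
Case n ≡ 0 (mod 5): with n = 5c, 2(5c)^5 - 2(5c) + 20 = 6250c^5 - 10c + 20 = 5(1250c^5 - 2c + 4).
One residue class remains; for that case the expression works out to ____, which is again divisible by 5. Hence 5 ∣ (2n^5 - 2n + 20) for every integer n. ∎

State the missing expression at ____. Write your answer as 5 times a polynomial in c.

5(1250c^5 + 5000c^4 + 8000c^3 + 6400c^2 + 2558c + 412)

Only n ≡ 4 (mod 5) is unaccounted for. Put n = 5c+4:
2(5c+4)^5 - 2(5c+4) + 20 expands to 6250c^5 + 25000c^4 + 40000c^3 + 32000c^2 + 12790c + 2060,
and factoring out 5 leaves 5(1250c^5 + 5000c^4 + 8000c^3 + 6400c^2 + 2558c + 412).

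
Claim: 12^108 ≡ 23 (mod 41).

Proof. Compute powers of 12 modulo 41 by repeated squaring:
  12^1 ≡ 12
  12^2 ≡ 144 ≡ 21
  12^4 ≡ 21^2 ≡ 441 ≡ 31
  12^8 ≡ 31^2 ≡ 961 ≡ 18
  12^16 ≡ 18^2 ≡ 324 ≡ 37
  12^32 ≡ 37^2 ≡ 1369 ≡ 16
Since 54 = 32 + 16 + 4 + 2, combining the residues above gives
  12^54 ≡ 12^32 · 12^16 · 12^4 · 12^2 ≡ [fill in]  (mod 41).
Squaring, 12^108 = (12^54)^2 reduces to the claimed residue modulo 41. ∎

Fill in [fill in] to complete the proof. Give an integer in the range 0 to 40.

12^32 · 12^16 · 12^4 · 12^2 ≡ 16 · 37 · 31 · 21 = 385392.
385392 mod 41 = 33, so 12^54 ≡ 33 (mod 41).

33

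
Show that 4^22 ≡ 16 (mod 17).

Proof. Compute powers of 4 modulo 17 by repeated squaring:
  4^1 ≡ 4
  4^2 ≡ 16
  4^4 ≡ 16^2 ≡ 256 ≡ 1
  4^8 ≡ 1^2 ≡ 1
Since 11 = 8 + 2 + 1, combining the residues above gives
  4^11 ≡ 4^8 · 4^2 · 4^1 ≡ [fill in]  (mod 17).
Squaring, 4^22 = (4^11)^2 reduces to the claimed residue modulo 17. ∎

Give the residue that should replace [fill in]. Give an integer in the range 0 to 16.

13

Multiply the listed residues: 1 · 16 · 4 = 16 → 64.
Reducing modulo 17: 64 = 3·17 + 13, so 4^11 ≡ 13.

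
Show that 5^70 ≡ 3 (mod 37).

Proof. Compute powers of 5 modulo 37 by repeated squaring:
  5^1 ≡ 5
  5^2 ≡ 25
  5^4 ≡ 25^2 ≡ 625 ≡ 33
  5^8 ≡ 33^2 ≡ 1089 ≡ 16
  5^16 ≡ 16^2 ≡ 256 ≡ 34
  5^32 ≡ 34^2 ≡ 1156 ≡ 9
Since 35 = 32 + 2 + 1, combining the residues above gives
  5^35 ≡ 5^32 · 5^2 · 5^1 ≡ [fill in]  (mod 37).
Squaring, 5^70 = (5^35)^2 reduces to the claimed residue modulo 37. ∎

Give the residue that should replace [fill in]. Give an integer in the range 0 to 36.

5^32 · 5^2 · 5^1 ≡ 9 · 25 · 5 = 1125.
1125 mod 37 = 15, so 5^35 ≡ 15 (mod 37).

15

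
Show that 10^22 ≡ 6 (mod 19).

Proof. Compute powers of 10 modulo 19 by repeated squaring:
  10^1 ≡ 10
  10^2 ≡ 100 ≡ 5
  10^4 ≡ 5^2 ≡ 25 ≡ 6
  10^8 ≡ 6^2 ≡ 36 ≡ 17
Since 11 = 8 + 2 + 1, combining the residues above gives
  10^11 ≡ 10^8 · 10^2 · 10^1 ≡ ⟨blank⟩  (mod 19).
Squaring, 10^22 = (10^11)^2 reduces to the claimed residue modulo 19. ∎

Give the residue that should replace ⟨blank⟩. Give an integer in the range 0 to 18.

14

10^8 · 10^2 · 10^1 ≡ 17 · 5 · 10 = 850.
850 mod 19 = 14, so 10^11 ≡ 14 (mod 19).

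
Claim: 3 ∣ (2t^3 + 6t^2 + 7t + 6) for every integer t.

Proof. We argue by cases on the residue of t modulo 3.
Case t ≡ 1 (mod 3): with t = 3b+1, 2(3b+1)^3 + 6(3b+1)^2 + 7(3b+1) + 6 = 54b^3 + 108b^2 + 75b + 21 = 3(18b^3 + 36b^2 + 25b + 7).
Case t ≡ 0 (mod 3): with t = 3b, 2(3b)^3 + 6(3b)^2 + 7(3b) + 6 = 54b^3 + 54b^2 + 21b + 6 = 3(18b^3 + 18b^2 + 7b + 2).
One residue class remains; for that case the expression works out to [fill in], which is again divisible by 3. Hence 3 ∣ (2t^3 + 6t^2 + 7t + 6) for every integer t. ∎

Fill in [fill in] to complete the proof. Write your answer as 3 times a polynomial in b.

The residues treated are {1, 0}, so the missing case is t ≡ 2 (mod 3); write t = 3b+2.
Then 2(3b+2)^3 + 6(3b+2)^2 + 7(3b+2) + 6 = 54b^3 + 162b^2 + 165b + 60 = 3(18b^3 + 54b^2 + 55b + 20).

3(18b^3 + 54b^2 + 55b + 20)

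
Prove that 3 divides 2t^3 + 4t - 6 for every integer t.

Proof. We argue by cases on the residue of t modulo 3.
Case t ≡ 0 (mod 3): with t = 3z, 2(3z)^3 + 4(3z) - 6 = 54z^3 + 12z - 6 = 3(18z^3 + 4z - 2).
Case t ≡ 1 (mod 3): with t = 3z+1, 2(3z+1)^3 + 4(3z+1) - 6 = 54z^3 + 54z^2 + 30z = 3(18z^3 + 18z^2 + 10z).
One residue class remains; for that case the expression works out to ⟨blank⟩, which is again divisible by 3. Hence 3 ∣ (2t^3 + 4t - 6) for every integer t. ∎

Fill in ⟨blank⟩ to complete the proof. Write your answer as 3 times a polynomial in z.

3(18z^3 + 36z^2 + 28z + 6)

The residues treated are {0, 1}, so the missing case is t ≡ 2 (mod 3); write t = 3z+2.
Then 2(3z+2)^3 + 4(3z+2) - 6 = 54z^3 + 108z^2 + 84z + 18 = 3(18z^3 + 36z^2 + 28z + 6).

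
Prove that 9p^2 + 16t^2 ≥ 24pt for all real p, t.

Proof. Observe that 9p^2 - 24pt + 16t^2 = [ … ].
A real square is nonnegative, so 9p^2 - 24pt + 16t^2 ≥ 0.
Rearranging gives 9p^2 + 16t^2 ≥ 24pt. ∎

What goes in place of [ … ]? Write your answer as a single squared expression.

(3p - 4t)^2

9p^2 - 24pt + 16t^2 is a perfect-square trinomial: the outer terms are (3p)^2 and (4t)^2, and the cross term is -2·3p·4t.
So 9p^2 - 24pt + 16t^2 = (3p - 4t)^2 ≥ 0.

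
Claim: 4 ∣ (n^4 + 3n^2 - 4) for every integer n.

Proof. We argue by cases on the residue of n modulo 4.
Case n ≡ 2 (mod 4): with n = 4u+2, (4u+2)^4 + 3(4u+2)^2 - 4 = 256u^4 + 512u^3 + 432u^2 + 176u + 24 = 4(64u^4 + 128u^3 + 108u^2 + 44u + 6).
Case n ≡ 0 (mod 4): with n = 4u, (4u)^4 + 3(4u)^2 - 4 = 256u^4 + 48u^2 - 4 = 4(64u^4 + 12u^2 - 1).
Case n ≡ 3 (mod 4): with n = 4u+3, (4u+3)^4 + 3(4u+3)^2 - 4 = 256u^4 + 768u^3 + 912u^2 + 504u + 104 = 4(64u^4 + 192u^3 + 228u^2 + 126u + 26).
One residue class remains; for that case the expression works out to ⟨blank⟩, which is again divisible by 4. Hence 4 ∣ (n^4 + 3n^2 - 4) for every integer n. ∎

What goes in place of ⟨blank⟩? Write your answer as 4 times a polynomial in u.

4(64u^4 + 64u^3 + 36u^2 + 10u)

Only n ≡ 1 (mod 4) is unaccounted for. Put n = 4u+1:
(4u+1)^4 + 3(4u+1)^2 - 4 expands to 256u^4 + 256u^3 + 144u^2 + 40u,
and factoring out 4 leaves 4(64u^4 + 64u^3 + 36u^2 + 10u).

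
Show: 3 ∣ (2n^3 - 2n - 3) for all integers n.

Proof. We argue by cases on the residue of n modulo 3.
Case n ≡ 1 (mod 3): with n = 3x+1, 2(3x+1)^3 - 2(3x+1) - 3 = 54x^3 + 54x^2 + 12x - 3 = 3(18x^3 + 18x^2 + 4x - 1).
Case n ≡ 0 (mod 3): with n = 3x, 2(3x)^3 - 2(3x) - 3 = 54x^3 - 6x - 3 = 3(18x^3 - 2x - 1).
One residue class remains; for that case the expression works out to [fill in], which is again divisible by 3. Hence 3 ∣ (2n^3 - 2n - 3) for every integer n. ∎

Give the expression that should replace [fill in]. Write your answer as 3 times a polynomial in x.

3(18x^3 + 36x^2 + 22x + 3)

Only n ≡ 2 (mod 3) is unaccounted for. Put n = 3x+2:
2(3x+2)^3 - 2(3x+2) - 3 expands to 54x^3 + 108x^2 + 66x + 9,
and factoring out 3 leaves 3(18x^3 + 36x^2 + 22x + 3).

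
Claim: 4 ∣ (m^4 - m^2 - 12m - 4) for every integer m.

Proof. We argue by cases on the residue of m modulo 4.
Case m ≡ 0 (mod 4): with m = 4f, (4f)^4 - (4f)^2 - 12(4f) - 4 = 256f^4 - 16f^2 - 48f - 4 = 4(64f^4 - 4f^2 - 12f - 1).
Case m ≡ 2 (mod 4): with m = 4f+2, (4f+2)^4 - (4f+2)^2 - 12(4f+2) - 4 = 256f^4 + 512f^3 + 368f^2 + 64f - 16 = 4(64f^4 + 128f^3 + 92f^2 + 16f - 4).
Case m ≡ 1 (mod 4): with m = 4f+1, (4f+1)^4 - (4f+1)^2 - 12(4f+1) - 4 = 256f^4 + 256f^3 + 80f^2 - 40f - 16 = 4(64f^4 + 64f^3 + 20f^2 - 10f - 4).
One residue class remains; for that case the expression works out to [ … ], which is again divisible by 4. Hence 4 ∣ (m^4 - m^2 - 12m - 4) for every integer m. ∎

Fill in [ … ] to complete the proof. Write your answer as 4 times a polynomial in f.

4(64f^4 + 192f^3 + 212f^2 + 90f + 8)

The residues treated are {0, 2, 1}, so the missing case is m ≡ 3 (mod 4); write m = 4f+3.
Then (4f+3)^4 - (4f+3)^2 - 12(4f+3) - 4 = 256f^4 + 768f^3 + 848f^2 + 360f + 32 = 4(64f^4 + 192f^3 + 212f^2 + 90f + 8).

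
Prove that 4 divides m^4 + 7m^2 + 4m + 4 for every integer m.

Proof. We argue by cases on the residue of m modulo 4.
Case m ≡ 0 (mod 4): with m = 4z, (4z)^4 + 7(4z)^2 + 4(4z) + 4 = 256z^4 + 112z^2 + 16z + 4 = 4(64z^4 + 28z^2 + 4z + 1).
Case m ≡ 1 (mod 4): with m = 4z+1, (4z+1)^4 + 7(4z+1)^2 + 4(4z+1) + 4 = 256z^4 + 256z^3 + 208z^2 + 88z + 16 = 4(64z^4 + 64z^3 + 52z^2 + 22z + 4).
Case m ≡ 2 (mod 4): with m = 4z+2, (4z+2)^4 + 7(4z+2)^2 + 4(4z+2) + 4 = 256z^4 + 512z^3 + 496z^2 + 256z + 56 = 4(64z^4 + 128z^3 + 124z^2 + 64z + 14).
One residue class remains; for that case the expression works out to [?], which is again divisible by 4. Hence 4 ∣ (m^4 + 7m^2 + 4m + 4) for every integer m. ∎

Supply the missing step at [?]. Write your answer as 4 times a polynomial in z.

4(64z^4 + 192z^3 + 244z^2 + 154z + 40)

The residues treated are {0, 1, 2}, so the missing case is m ≡ 3 (mod 4); write m = 4z+3.
Then (4z+3)^4 + 7(4z+3)^2 + 4(4z+3) + 4 = 256z^4 + 768z^3 + 976z^2 + 616z + 160 = 4(64z^4 + 192z^3 + 244z^2 + 154z + 40).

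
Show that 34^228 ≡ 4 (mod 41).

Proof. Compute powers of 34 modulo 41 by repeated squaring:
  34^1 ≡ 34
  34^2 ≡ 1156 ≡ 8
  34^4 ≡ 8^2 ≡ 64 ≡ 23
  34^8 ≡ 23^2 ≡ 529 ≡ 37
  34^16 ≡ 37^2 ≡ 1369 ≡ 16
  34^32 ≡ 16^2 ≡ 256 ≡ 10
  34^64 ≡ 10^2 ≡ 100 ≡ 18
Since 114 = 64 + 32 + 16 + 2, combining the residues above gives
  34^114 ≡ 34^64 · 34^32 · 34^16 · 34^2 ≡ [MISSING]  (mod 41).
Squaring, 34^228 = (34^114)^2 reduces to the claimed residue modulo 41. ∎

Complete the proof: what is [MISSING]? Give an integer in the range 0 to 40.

34^64 · 34^32 · 34^16 · 34^2 ≡ 18 · 10 · 16 · 8 = 23040.
23040 mod 41 = 39, so 34^114 ≡ 39 (mod 41).

39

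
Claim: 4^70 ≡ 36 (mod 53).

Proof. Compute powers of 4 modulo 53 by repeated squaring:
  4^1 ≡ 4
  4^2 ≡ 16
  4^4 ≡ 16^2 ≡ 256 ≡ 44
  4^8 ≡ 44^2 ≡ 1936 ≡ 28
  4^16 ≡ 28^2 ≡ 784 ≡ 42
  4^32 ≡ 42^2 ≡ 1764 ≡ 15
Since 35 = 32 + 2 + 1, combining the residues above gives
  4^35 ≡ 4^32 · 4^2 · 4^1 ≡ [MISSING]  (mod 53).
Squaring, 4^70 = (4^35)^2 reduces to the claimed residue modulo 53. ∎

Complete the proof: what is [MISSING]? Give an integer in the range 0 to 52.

6

Multiply the listed residues: 15 · 16 · 4 = 240 → 960.
Reducing modulo 53: 960 = 18·53 + 6, so 4^35 ≡ 6.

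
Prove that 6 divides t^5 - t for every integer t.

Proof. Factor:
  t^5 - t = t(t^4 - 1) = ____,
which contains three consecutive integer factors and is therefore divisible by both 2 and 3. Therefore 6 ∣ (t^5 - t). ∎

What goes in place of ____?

t^4 - 1 = (t^2 - 1)(t^2 + 1), and t^2 - 1 = (t-1)(t+1).
So t(t^4 - 1) = (t - 1)t(t + 1)(t^2 + 1).

(t - 1)t(t + 1)(t^2 + 1)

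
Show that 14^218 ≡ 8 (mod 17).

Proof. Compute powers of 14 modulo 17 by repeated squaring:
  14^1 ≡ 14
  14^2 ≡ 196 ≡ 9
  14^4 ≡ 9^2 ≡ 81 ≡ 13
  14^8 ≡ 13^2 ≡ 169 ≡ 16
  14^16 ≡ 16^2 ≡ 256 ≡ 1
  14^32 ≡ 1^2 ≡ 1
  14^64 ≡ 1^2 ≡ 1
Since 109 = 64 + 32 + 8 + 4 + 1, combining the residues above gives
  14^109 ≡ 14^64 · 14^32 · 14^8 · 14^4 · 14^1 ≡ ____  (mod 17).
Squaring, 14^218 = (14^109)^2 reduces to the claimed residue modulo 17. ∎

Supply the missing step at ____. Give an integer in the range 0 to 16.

5

14^64 · 14^32 · 14^8 · 14^4 · 14^1 ≡ 1 · 1 · 16 · 13 · 14 = 2912.
2912 mod 17 = 5, so 14^109 ≡ 5 (mod 17).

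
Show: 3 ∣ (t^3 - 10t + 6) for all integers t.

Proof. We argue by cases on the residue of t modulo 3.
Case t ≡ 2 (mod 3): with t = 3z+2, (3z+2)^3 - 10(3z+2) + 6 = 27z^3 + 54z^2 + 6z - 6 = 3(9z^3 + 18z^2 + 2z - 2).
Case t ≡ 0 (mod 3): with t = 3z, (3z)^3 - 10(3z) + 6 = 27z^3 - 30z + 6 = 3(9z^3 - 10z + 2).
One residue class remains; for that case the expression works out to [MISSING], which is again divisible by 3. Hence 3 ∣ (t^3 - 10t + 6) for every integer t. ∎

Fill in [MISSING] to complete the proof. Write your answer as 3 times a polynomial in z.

3(9z^3 + 9z^2 - 7z - 1)

Only t ≡ 1 (mod 3) is unaccounted for. Put t = 3z+1:
(3z+1)^3 - 10(3z+1) + 6 expands to 27z^3 + 27z^2 - 21z - 3,
and factoring out 3 leaves 3(9z^3 + 9z^2 - 7z - 1).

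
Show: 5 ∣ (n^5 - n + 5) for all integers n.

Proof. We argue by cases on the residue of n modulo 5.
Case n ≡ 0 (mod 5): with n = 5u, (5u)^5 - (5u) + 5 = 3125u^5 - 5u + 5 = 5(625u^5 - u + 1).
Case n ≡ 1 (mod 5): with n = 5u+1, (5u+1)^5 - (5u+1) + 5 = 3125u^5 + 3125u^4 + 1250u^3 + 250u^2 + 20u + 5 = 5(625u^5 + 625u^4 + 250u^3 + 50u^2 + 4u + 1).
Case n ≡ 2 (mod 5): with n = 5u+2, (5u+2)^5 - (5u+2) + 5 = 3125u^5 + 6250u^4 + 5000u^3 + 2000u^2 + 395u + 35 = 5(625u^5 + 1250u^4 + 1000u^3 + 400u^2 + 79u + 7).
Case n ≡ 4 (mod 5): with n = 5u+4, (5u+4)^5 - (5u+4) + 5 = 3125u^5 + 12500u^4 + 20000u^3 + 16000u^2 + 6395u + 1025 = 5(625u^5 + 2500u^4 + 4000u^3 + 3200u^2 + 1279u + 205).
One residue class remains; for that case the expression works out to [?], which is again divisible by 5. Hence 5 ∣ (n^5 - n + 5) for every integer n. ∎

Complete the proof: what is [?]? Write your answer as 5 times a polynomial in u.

5(625u^5 + 1875u^4 + 2250u^3 + 1350u^2 + 404u + 49)

Only n ≡ 3 (mod 5) is unaccounted for. Put n = 5u+3:
(5u+3)^5 - (5u+3) + 5 expands to 3125u^5 + 9375u^4 + 11250u^3 + 6750u^2 + 2020u + 245,
and factoring out 5 leaves 5(625u^5 + 1875u^4 + 2250u^3 + 1350u^2 + 404u + 49).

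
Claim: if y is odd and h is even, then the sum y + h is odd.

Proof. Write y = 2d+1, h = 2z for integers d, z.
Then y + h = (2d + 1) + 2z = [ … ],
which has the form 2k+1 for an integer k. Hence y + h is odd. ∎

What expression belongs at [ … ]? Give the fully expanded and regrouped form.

2(d + z) + 1

(2d + 1) + 2z = 2d + 2z + 1
= 2(d + z) + 1.
Since d + z is an integer, the sum is of the form 2k+1 for an integer k.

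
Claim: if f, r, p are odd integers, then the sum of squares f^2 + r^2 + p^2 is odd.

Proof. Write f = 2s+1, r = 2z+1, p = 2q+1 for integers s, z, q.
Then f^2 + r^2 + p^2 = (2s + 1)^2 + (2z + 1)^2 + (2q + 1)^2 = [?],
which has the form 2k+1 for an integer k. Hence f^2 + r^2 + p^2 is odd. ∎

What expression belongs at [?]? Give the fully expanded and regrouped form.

2(2q^2 + 2q + 2s^2 + 2s + 2z^2 + 2z + 1) + 1

(2s + 1)^2 + (2z + 1)^2 + (2q + 1)^2 = 4q^2 + 4q + 4s^2 + 4s + 4z^2 + 4z + 3
= 2(2q^2 + 2q + 2s^2 + 2s + 2z^2 + 2z + 1) + 1.
Since 2q^2 + 2q + 2s^2 + 2s + 2z^2 + 2z + 1 is an integer, the sum of squares is of the form 2k+1 for an integer k.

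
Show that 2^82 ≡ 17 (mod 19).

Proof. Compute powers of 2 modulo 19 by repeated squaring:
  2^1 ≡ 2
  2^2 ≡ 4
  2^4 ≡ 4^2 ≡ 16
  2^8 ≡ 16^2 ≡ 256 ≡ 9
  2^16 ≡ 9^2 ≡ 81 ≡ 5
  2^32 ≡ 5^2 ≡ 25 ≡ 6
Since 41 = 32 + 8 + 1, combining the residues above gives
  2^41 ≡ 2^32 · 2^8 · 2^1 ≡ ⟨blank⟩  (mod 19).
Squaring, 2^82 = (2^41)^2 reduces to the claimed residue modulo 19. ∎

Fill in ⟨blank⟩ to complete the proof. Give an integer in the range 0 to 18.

13

2^32 · 2^8 · 2^1 ≡ 6 · 9 · 2 = 108.
108 mod 19 = 13, so 2^41 ≡ 13 (mod 19).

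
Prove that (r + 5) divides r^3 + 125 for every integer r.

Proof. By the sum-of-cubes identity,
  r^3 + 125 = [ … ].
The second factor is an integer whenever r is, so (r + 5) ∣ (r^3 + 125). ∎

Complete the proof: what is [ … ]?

a^3 + b^3 = (a + b)(a^2 - ab + b^2). With a = r, b = 5:
r^3 + 125 = (r + 5)(r^2 - 5r + 25).

(r + 5)(r^2 - 5r + 25)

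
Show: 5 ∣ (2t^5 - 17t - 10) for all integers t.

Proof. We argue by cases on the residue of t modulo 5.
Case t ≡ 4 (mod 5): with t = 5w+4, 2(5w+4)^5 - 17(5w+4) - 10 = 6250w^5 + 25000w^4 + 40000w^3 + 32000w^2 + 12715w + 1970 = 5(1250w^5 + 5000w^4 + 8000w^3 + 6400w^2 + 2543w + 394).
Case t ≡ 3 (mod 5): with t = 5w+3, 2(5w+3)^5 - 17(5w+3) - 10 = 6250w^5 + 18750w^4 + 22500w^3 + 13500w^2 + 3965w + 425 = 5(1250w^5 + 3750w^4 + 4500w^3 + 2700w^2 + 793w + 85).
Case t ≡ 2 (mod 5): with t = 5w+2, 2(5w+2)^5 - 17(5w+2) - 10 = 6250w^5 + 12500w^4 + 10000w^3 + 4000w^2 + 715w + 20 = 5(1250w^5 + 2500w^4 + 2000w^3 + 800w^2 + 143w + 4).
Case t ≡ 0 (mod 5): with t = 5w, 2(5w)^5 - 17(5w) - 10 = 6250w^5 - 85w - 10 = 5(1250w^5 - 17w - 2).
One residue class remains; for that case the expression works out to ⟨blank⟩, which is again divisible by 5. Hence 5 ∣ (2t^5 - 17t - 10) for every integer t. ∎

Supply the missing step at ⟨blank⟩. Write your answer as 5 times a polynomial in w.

The residues treated are {4, 3, 2, 0}, so the missing case is t ≡ 1 (mod 5); write t = 5w+1.
Then 2(5w+1)^5 - 17(5w+1) - 10 = 6250w^5 + 6250w^4 + 2500w^3 + 500w^2 - 35w - 25 = 5(1250w^5 + 1250w^4 + 500w^3 + 100w^2 - 7w - 5).

5(1250w^5 + 1250w^4 + 500w^3 + 100w^2 - 7w - 5)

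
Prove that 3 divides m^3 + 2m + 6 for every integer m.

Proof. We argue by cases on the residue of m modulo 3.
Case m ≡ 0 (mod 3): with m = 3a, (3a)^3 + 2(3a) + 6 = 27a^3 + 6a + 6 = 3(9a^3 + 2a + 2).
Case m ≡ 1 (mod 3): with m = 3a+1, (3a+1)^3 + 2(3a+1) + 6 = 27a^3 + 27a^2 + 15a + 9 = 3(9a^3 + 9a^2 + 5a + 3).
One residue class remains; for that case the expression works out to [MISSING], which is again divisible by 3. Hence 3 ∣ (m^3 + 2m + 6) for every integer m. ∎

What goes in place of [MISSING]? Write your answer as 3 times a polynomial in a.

3(9a^3 + 18a^2 + 14a + 6)

The residues treated are {0, 1}, so the missing case is m ≡ 2 (mod 3); write m = 3a+2.
Then (3a+2)^3 + 2(3a+2) + 6 = 27a^3 + 54a^2 + 42a + 18 = 3(9a^3 + 18a^2 + 14a + 6).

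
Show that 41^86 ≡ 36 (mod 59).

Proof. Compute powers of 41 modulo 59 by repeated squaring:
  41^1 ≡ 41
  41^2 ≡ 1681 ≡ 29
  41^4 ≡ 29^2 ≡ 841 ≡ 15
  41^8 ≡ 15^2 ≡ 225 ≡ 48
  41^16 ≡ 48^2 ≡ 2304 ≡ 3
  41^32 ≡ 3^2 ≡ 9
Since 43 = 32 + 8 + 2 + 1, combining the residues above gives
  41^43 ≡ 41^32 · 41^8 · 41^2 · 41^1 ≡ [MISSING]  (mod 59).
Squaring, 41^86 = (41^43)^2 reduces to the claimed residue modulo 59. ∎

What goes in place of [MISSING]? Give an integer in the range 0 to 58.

53

41^32 · 41^8 · 41^2 · 41^1 ≡ 9 · 48 · 29 · 41 = 513648.
513648 mod 59 = 53, so 41^43 ≡ 53 (mod 59).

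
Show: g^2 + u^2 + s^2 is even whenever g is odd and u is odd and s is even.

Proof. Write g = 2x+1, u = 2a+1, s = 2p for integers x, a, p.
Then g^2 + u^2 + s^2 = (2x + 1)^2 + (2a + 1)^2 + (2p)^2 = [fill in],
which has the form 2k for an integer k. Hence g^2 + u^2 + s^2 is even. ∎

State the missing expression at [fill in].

2(2a^2 + 2a + 2p^2 + 2x^2 + 2x + 1)

(2x + 1)^2 + (2a + 1)^2 + (2p)^2 = 4a^2 + 4a + 4p^2 + 4x^2 + 4x + 2
= 2(2a^2 + 2a + 2p^2 + 2x^2 + 2x + 1).
Since 2a^2 + 2a + 2p^2 + 2x^2 + 2x + 1 is an integer, the sum of squares is of the form 2k for an integer k.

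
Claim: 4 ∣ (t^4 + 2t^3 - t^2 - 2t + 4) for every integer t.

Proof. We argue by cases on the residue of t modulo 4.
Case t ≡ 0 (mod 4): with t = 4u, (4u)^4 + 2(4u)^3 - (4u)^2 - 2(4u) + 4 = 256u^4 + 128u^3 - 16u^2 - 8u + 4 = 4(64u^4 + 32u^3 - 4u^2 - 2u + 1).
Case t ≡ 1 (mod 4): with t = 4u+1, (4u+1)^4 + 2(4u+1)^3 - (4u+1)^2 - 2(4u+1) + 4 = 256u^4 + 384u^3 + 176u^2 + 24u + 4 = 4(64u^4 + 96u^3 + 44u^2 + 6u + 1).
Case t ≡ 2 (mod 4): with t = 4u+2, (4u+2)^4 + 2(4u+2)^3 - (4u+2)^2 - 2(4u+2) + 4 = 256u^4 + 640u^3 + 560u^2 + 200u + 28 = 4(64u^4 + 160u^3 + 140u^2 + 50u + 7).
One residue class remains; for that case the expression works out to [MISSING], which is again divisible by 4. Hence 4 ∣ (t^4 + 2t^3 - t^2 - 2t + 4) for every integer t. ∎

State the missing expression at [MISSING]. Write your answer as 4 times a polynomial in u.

4(64u^4 + 224u^3 + 284u^2 + 154u + 31)

The residues treated are {0, 1, 2}, so the missing case is t ≡ 3 (mod 4); write t = 4u+3.
Then (4u+3)^4 + 2(4u+3)^3 - (4u+3)^2 - 2(4u+3) + 4 = 256u^4 + 896u^3 + 1136u^2 + 616u + 124 = 4(64u^4 + 224u^3 + 284u^2 + 154u + 31).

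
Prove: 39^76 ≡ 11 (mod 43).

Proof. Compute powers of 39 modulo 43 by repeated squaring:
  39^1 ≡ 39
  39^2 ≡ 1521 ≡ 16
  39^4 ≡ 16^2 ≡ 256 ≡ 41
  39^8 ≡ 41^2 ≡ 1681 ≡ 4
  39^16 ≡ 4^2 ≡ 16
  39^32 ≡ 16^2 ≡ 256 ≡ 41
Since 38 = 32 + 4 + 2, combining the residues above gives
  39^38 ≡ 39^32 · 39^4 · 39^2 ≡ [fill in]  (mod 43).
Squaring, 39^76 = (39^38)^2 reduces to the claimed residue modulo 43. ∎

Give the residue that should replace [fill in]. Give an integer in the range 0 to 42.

21

Multiply the listed residues: 41 · 41 · 16 = 1681 → 26896.
Reducing modulo 43: 26896 = 625·43 + 21, so 39^38 ≡ 21.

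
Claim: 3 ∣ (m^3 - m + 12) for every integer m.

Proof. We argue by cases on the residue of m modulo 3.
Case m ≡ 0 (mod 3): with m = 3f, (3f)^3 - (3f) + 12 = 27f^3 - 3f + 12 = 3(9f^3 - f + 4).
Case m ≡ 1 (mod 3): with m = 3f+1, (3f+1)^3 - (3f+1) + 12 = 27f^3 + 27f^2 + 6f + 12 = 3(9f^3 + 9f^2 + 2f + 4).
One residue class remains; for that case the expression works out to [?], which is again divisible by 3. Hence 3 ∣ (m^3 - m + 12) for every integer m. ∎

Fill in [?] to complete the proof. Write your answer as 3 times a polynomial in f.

Only m ≡ 2 (mod 3) is unaccounted for. Put m = 3f+2:
(3f+2)^3 - (3f+2) + 12 expands to 27f^3 + 54f^2 + 33f + 18,
and factoring out 3 leaves 3(9f^3 + 18f^2 + 11f + 6).

3(9f^3 + 18f^2 + 11f + 6)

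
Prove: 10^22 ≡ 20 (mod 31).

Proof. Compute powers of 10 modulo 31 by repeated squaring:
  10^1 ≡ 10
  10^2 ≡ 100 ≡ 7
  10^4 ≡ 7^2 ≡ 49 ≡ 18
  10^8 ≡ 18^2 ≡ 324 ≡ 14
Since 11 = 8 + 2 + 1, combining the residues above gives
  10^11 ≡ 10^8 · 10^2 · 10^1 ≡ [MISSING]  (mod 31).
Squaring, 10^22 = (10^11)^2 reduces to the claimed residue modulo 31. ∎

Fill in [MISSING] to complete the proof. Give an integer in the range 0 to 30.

19

Multiply the listed residues: 14 · 7 · 10 = 98 → 980.
Reducing modulo 31: 980 = 31·31 + 19, so 10^11 ≡ 19.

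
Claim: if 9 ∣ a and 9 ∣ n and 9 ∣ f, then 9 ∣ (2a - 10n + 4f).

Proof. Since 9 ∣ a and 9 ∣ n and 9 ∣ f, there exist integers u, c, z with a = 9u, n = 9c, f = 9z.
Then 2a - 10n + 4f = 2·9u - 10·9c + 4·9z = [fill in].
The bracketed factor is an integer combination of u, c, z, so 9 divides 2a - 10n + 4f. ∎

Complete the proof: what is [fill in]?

Pull the common 9 out of every term: 2·9u - 10·9c + 4·9z = 9(-10c + 2u + 4z).
-10c + 2u + 4z is an integer, which exhibits the divisibility.

9(-10c + 2u + 4z)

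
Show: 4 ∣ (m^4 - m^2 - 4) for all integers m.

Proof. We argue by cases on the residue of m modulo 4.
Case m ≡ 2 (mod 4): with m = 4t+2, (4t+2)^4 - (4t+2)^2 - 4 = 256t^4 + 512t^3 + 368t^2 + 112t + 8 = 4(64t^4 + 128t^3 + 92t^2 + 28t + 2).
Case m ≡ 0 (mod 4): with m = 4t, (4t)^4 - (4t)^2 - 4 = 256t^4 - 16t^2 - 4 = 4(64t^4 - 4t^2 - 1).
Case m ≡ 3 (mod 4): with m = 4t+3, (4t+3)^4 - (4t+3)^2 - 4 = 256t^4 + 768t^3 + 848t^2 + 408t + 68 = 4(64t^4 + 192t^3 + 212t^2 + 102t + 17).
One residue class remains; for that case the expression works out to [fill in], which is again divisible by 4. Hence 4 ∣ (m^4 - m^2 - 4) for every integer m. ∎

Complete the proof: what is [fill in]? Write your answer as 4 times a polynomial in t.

4(64t^4 + 64t^3 + 20t^2 + 2t - 1)

The residues treated are {2, 0, 3}, so the missing case is m ≡ 1 (mod 4); write m = 4t+1.
Then (4t+1)^4 - (4t+1)^2 - 4 = 256t^4 + 256t^3 + 80t^2 + 8t - 4 = 4(64t^4 + 64t^3 + 20t^2 + 2t - 1).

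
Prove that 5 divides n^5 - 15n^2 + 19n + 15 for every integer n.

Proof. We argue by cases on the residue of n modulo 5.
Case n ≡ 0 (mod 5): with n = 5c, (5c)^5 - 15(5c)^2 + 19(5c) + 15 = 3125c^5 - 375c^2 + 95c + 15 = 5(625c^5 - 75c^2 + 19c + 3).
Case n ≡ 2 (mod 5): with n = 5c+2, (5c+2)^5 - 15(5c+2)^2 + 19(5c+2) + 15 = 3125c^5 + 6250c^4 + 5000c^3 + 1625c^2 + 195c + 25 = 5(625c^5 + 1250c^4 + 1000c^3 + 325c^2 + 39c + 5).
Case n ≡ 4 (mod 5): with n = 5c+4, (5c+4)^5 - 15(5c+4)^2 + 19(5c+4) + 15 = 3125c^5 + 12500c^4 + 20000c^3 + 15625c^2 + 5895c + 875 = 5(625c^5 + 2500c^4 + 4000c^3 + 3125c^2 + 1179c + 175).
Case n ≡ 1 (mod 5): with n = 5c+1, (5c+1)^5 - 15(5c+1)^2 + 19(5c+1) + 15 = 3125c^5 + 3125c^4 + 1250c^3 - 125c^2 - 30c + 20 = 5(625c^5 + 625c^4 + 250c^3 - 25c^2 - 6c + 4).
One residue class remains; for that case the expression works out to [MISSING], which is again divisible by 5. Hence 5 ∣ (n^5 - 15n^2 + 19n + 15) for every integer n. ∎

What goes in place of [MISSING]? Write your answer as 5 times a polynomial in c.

Only n ≡ 3 (mod 5) is unaccounted for. Put n = 5c+3:
(5c+3)^5 - 15(5c+3)^2 + 19(5c+3) + 15 expands to 3125c^5 + 9375c^4 + 11250c^3 + 6375c^2 + 1670c + 180,
and factoring out 5 leaves 5(625c^5 + 1875c^4 + 2250c^3 + 1275c^2 + 334c + 36).

5(625c^5 + 1875c^4 + 2250c^3 + 1275c^2 + 334c + 36)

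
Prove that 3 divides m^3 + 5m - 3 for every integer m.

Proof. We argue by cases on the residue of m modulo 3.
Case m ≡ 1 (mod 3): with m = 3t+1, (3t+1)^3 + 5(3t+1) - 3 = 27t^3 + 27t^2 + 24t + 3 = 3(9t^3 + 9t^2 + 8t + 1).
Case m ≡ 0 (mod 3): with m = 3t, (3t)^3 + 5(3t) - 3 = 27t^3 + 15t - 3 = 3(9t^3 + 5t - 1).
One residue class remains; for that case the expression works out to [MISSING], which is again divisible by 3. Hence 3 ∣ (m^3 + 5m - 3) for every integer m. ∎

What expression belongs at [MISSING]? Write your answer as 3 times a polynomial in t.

3(9t^3 + 18t^2 + 17t + 5)

Only m ≡ 2 (mod 3) is unaccounted for. Put m = 3t+2:
(3t+2)^3 + 5(3t+2) - 3 expands to 27t^3 + 54t^2 + 51t + 15,
and factoring out 3 leaves 3(9t^3 + 18t^2 + 17t + 5).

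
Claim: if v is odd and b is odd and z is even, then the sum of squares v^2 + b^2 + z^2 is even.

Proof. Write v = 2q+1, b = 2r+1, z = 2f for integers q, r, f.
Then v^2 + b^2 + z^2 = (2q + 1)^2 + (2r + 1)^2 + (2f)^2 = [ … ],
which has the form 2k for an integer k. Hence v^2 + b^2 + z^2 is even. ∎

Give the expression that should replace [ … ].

Expanding: (2q + 1)^2 + (2r + 1)^2 + (2f)^2 = 4f^2 + 4q^2 + 4q + 4r^2 + 4r + 2.
Every term is even; pulling out the factor of 2 gives 2(2f^2 + 2q^2 + 2q + 2r^2 + 2r + 1).

2(2f^2 + 2q^2 + 2q + 2r^2 + 2r + 1)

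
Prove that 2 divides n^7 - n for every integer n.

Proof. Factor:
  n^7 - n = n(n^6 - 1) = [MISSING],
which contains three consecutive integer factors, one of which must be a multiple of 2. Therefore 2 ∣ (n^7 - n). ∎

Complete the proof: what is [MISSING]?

n^6 - 1 = (n^2 - 1)(n^4 + n^2 + 1), and n^2 - 1 = (n-1)(n+1).
So n(n^6 - 1) = (n - 1)n(n + 1)(n^4 + n^2 + 1).

(n - 1)n(n + 1)(n^4 + n^2 + 1)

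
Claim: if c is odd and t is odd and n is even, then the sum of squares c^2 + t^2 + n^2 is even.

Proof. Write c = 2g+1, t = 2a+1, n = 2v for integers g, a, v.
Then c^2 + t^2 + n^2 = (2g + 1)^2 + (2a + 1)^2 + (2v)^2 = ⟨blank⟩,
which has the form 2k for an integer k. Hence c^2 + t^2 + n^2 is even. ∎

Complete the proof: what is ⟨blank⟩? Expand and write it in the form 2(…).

2(2a^2 + 2a + 2g^2 + 2g + 2v^2 + 1)

(2g + 1)^2 + (2a + 1)^2 + (2v)^2 = 4a^2 + 4a + 4g^2 + 4g + 4v^2 + 2
= 2(2a^2 + 2a + 2g^2 + 2g + 2v^2 + 1).
Since 2a^2 + 2a + 2g^2 + 2g + 2v^2 + 1 is an integer, the sum of squares is of the form 2k for an integer k.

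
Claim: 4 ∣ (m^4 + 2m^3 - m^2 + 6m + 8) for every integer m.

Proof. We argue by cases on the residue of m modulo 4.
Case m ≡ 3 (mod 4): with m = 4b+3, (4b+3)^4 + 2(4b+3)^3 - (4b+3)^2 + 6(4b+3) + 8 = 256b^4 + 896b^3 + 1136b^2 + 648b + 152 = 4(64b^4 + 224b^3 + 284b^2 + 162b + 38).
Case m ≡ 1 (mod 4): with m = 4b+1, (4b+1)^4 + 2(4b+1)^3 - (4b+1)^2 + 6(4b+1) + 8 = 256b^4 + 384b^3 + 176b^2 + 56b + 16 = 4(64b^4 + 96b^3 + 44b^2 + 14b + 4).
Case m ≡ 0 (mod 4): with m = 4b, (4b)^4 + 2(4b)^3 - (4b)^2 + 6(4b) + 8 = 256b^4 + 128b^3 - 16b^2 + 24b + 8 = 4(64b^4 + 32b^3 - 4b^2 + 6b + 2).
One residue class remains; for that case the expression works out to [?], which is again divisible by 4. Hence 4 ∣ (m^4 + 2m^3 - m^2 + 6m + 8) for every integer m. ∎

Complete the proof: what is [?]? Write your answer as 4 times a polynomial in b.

Only m ≡ 2 (mod 4) is unaccounted for. Put m = 4b+2:
(4b+2)^4 + 2(4b+2)^3 - (4b+2)^2 + 6(4b+2) + 8 expands to 256b^4 + 640b^3 + 560b^2 + 232b + 48,
and factoring out 4 leaves 4(64b^4 + 160b^3 + 140b^2 + 58b + 12).

4(64b^4 + 160b^3 + 140b^2 + 58b + 12)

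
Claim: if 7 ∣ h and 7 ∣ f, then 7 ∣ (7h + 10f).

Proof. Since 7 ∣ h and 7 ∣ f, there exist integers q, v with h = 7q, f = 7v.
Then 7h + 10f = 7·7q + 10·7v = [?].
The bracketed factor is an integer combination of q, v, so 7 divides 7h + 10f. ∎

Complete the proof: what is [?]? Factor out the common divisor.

7(7q + 10v)

Each term has a factor of 7: 7·7q + 10·7v = 7·(7q + 10v).
Since 7q + 10v is an integer, 7 ∣ (7h + 10f).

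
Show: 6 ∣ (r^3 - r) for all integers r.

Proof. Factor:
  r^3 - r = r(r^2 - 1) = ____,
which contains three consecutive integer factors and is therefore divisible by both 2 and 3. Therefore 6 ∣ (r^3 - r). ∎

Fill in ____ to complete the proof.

(r - 1)r(r + 1)

r(r^2 - 1) = r(r - 1)(r + 1) = (r - 1)r(r + 1).
These three factors are consecutive integers, so their product is divisible by 6.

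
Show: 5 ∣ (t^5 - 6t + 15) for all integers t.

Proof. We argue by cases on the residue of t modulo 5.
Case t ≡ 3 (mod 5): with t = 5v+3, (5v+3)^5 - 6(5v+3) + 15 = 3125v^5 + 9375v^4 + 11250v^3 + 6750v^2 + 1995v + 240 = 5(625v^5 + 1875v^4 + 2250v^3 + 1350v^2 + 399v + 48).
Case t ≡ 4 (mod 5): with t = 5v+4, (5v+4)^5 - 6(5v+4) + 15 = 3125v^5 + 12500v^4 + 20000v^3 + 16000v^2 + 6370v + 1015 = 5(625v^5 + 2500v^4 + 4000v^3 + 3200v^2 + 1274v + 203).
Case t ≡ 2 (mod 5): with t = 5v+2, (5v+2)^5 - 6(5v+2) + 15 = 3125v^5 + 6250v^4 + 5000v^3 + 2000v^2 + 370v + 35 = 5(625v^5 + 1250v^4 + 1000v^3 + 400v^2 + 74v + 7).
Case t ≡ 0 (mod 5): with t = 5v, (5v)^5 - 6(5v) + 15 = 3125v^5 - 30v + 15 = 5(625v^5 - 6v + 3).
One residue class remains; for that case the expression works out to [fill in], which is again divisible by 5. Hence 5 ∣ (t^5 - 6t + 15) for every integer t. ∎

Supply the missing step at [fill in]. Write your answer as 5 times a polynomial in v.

5(625v^5 + 625v^4 + 250v^3 + 50v^2 - v + 2)

Only t ≡ 1 (mod 5) is unaccounted for. Put t = 5v+1:
(5v+1)^5 - 6(5v+1) + 15 expands to 3125v^5 + 3125v^4 + 1250v^3 + 250v^2 - 5v + 10,
and factoring out 5 leaves 5(625v^5 + 625v^4 + 250v^3 + 50v^2 - v + 2).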